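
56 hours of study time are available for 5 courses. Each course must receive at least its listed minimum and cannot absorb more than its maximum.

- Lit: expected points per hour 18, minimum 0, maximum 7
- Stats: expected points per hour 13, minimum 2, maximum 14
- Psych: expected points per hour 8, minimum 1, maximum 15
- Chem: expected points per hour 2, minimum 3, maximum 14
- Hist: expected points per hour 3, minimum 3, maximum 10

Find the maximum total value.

Meeting every minimum uses 0+2+1+3+3 = 9 hours, leaving 47.
Order the courses by expected points per hour: Lit 18 > Stats 13 > Psych 8 > Hist 3 > Chem 2.
Lit takes 7 more to reach its cap of 7 ; 40 left.
Stats: +12 to 14 (cap) ; 28 left.
Give Psych 14 more to hit its cap of 15 ; 14 left.
Hist takes 7 more to reach its cap of 10 ; 7 left.
Chem has room for 11 more but only 7 remain, so it gets 10.
Total = 18×7 + 13×14 + 8×15 + 2×10 + 3×10 = 478.

478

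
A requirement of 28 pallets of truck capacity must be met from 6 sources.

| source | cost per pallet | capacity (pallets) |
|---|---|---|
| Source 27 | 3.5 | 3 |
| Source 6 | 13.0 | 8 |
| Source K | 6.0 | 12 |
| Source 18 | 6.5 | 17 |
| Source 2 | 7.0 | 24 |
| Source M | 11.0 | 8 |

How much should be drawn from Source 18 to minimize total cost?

Fill from the cheapest source first.
Source 27 (3.5): use full 3 → 25 pallets to go.
Source K (6.0): use full 12 → 13 pallets to go.
Source 18 (6.5): take the remaining 13 → done.
Source 2, Source M, Source 6: unused.

13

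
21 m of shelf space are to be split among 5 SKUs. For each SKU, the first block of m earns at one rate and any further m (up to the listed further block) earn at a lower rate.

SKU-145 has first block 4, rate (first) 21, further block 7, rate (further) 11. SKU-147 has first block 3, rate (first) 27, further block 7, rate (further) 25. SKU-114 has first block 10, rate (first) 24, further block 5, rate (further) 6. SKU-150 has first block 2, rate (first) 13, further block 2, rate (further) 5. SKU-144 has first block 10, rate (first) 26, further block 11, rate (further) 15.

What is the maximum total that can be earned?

540

Order all 10 blocks by rate: SKU-147/T1 27 > SKU-144/T1 26 > SKU-147/T2 25 > SKU-114/T1 24 > SKU-145/T1 21 > SKU-144/T2 15 > SKU-150/T1 13 > SKU-145/T2 11 > SKU-114/T2 6 > SKU-150/T2 5.
SKU-147 T1 at 27: fill all 3 — 18 left.
Fill SKU-144 T1 block (10 at 26) — 8 left.
SKU-147/T2 (25): +7 — 1 left.
SKU-114 T1 at 24: only 1 left, fill 1.
Total = 27×3 + 26×10 + 25×7 + 24×1 = 540.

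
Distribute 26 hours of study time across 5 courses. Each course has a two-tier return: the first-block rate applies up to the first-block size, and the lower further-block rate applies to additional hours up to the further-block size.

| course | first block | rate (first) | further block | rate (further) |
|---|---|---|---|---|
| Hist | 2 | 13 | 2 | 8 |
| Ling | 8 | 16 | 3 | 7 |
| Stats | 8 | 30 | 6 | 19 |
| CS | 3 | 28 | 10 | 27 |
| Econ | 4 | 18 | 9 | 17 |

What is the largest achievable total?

Rank every tier by rate: Stats/tier1 30 > CS/tier1 28 > CS/tier2 27 > Stats/tier2 19 > Econ/tier1 18 > Econ/tier2 17 > Ling/tier1 16 > Hist/tier1 13 > Hist/tier2 8 > Ling/tier2 7.
Fill Stats tier1 block (8 at 30) → 18 left.
CS tier1 at 28: fill all 3 → 15 left.
CS/tier2 (27): +10 → 5 left.
Stats tier2 at 19: only 5 left, fill 5.
Total = 30×8 + 28×3 + 27×10 + 19×5 = 689.

689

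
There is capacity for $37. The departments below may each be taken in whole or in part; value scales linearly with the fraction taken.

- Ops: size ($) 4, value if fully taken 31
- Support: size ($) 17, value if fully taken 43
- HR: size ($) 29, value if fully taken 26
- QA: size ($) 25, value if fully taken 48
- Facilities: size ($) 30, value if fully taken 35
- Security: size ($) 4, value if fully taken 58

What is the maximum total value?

Best value per unit of size first: Security 58/4≈14.5, Ops 31/4≈7.75, Support 43/17≈2.53, QA 48/25≈1.92, Facilities 35/30≈1.17, HR 26/29≈0.897.
Take all of Security (4 $, value 58) → 33 $ left.
Take all of Ops (4 $, value 31) → 29 $ left.
Take all of Support (17 $, value 43) → 12 $ left.
12 $ left: a 12/25 share of QA gives 48×12/25 = 23.04.
Total value = 155.04.

155.04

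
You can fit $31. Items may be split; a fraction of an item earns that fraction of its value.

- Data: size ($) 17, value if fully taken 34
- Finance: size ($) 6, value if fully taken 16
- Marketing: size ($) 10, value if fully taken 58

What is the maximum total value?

Rank by value-to-size ratio: Marketing 58/10≈5.8, Finance 16/6≈2.67, Data 34/17≈2.
Take all of Marketing (10 $, value 58) → 21 $ left.
Finance: take in full, 6 $ for value 16 → 15 left.
15 $ left: a 15/17 share of Data gives 34×15/17 = 30.
Total value = 104.

104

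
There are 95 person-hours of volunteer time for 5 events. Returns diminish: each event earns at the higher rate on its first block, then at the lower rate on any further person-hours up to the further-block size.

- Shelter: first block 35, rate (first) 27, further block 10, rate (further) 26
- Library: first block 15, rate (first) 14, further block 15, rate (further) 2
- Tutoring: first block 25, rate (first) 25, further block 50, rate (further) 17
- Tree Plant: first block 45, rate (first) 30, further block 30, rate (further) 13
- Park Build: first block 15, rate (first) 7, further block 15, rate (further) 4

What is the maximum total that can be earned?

Order all 10 blocks by rate: Tree Plant/first 30 > Shelter/first 27 > Shelter/second 26 > Tutoring/first 25 > Tutoring/second 17 > Library/first 14 > Tree Plant/second 13 > Park Build/first 7 > Park Build/second 4 > Library/second 2.
Fill Tree Plant first block (45 at 30) → 50 left.
Fill Shelter first block (35 at 27) → 15 left.
Shelter/second (26): +10 → 5 left.
Tutoring/first: +5 of 25 at 25; pool empty.
Total = 30×45 + 27×35 + 26×10 + 25×5 = 2680.

2680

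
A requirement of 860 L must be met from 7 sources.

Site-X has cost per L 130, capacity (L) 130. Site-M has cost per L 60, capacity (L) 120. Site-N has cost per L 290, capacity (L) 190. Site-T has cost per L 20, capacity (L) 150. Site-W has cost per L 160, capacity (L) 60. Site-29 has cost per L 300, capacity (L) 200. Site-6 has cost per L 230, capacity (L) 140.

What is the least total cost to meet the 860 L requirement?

145000

Cheapest first:
Take 150 from Site-T at 20 ; need 710 more.
Site-M (60): use full 120 ; 590 L to go.
Site-X (130): use full 130 ; 460 L to go.
Site-W (160): use full 60 ; 400 L to go.
Site-6 at 230: take all 140 L ; 260 still needed.
Take 190 from Site-N at 290 ; need 70 more.
Site-29 (300): take the remaining 70 ; done.
Cost = 150×20 + 120×60 + 130×130 + 60×160 + 140×230 + 190×290 + 70×300 = 145000.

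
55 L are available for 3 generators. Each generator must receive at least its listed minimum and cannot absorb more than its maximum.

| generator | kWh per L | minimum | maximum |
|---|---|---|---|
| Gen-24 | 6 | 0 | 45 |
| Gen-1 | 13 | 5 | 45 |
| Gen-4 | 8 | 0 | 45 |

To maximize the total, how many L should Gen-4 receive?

10

Meeting every minimum uses 0+5+0 = 5 L, leaving 50.
Order the generators by kWh per L: Gen-1 13 > Gen-4 8 > Gen-24 6.
Give Gen-1 40 more to hit its cap of 45 → 10 left.
Gen-4: +10 (room for 45) → 10. Pool exhausted.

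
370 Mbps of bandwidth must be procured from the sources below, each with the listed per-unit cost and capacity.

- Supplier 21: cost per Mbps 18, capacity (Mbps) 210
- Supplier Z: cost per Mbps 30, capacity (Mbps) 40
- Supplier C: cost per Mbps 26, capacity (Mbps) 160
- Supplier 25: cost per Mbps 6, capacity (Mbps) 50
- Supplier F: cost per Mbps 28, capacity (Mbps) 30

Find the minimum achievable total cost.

Cheapest first:
Supplier 25 at 6: take all 50 Mbps ; 320 still needed.
Supplier 21 (18): use full 210 ; 110 Mbps to go.
Take 110 from Supplier C at 26 to finish.
Supplier F, Supplier Z: unused.
Cost = 50×6 + 210×18 + 110×26 = 6940.

6940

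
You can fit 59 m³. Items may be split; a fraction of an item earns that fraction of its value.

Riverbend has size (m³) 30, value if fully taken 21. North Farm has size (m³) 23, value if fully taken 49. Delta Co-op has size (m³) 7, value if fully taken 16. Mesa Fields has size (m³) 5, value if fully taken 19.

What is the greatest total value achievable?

Best value per unit of size first: Mesa Fields 19/5≈3.8, Delta Co-op 16/7≈2.29, North Farm 49/23≈2.13, Riverbend 21/30≈0.7.
Take all of Mesa Fields (5 m³, value 19) — 54 m³ left.
All 7 m³ of Delta Co-op fit (value 16) — 47 remain.
North Farm: take in full, 23 m³ for value 49 — 24 left.
Only 24 m³ remain; take 24/30 of Riverbend for value 21×24/30 = 16.8.
Total value = 100.8.

100.8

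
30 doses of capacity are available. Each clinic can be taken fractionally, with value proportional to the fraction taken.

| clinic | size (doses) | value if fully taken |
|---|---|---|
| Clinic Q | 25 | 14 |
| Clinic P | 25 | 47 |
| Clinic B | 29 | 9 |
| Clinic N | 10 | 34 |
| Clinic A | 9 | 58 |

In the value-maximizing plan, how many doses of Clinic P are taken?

11

Rank by value-to-size ratio: Clinic A 58/9≈6.44, Clinic N 34/10≈3.4, Clinic P 47/25≈1.88, Clinic Q 14/25≈0.56, Clinic B 9/29≈0.31.
All 9 doses of Clinic A fit (value 58) — 21 remain.
Clinic N: take in full, 10 doses for value 34 — 11 left.
11 doses left: a 11/25 share of Clinic P gives 47×11/25 = 20.68.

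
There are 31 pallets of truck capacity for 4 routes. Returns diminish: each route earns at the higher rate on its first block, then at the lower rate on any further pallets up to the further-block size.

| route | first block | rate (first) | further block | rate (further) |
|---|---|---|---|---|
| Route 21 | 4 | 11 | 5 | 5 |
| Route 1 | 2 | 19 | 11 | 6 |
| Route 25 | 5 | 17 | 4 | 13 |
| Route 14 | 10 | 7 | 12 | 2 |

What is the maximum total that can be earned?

Rank every tier by rate: Route 1/T1 19 > Route 25/T1 17 > Route 25/T2 13 > Route 21/T1 11 > Route 14/T1 7 > Route 1/T2 6 > Route 21/T2 5 > Route 14/T2 2.
Route 1/T1 (19): +2 ; 29 left.
Fill Route 25 T1 block (5 at 17) ; 24 left.
Route 25/T2 (13): +4 ; 20 left.
Route 21 T1 at 11: fill all 4 ; 16 left.
Route 14 T1 at 7: fill all 10 ; 6 left.
Route 1 T2 at 6: only 6 left, fill 6.
Total = 19×2 + 17×5 + 13×4 + 11×4 + 7×10 + 6×6 = 325.

325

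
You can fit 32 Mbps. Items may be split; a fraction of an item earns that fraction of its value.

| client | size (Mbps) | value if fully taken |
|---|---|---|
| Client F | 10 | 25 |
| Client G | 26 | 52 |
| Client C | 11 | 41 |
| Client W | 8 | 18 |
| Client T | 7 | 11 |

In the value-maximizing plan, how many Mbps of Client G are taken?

3

Rank by value-to-size ratio: Client C 41/11≈3.73, Client F 25/10≈2.5, Client W 18/8≈2.25, Client G 52/26≈2, Client T 11/7≈1.57.
Client C: take in full, 11 Mbps for value 41 → 21 left.
All 10 Mbps of Client F fit (value 25) → 11 remain.
All 8 Mbps of Client W fit (value 18) → 3 remain.
Only 3 Mbps remain; take 3/26 of Client G for value 52×3/26 = 6.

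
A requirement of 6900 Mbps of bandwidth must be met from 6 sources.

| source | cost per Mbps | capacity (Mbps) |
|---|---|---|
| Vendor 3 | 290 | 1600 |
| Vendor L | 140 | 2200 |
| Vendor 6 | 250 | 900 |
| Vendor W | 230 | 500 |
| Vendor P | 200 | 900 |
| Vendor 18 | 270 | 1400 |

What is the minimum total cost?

1496000

Fill from the cheapest source first.
Take 2200 from Vendor L at 140 — need 4700 more.
Vendor P at 200: take all 900 Mbps — 3800 still needed.
Vendor W (230): use full 500 — 3300 Mbps to go.
Vendor 6 (250): use full 900 — 2400 Mbps to go.
Vendor 18 at 270: take all 1400 Mbps — 1000 still needed.
Take 1000 from Vendor 3 at 290 to finish.
Cost = 2200×140 + 900×200 + 500×230 + 900×250 + 1400×270 + 1000×290 = 1496000.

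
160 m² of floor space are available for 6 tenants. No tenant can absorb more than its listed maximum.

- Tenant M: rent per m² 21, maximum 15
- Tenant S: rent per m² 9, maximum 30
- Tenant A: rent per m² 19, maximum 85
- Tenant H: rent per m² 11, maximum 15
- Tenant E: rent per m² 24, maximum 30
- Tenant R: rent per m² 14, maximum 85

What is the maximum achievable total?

Highest rent per m² first: Tenant E 24 > Tenant M 21 > Tenant A 19 > Tenant R 14 > Tenant H 11 > Tenant S 9.
Tenant E takes 30 to reach its cap of 30 ; 130 left.
Tenant M takes 15 to reach its cap of 15 ; 115 left.
Give Tenant A 85 to hit its cap of 85 ; 30 left.
Only 30 left; Tenant R takes them to reach 30.
Total = 21×15 + 19×85 + 24×30 + 14×30 = 3070.

3070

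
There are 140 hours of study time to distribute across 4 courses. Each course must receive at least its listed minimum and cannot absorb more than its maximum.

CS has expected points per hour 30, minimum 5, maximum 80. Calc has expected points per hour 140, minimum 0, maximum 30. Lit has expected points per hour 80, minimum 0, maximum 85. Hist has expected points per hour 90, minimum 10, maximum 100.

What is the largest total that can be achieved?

13750

Meeting every minimum uses 5+0+0+10 = 15 hours, leaving 125.
Rank by expected points per hour: Calc 140 > Hist 90 > Lit 80 > CS 30.
Give Calc 30 more to hit its cap of 30 → 95 left.
Hist: +90 to 100 (cap) → 5 left.
Lit has room for 85 more but only 5 remain, so it gets 5.
Total = 30×5 + 140×30 + 80×5 + 90×100 = 13750.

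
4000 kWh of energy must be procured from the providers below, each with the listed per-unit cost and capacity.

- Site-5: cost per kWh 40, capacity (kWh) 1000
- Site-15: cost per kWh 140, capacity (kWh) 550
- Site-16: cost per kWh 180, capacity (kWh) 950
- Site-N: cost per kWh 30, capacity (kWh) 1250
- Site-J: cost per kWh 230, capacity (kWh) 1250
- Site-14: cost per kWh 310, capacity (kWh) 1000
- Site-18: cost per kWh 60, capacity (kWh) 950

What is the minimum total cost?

256500

Use providers in increasing cost order.
Site-N at 30: take all 1250 kWh ; 2750 still needed.
Site-5 at 40: take all 1000 kWh ; 1750 still needed.
Site-18 (60): use full 950 ; 800 kWh to go.
Take 550 from Site-15 at 140 ; need 250 more.
Site-16 (180): take the remaining 250 ; done.
Site-J, Site-14: unused.
Cost = 1250×30 + 1000×40 + 950×60 + 550×140 + 250×180 = 256500.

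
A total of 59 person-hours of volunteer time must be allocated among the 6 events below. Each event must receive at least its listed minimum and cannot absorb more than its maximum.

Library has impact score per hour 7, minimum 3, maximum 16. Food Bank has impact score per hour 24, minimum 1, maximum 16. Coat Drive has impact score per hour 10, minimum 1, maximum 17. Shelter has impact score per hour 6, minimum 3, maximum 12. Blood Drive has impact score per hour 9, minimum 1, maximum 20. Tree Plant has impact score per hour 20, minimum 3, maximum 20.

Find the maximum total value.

992

Meeting every minimum uses 3+1+1+3+1+3 = 12 person-hours, leaving 47.
Highest impact score per hour first: Food Bank 24 > Tree Plant 20 > Coat Drive 10 > Blood Drive 9 > Library 7 > Shelter 6.
Food Bank takes 15 more to reach its cap of 16 — 32 left.
Tree Plant: +17 to 20 (cap) — 15 left.
Only 15 left; Coat Drive takes them to reach 16.
Total = 7×3 + 24×16 + 10×16 + 6×3 + 9×1 + 20×20 = 992.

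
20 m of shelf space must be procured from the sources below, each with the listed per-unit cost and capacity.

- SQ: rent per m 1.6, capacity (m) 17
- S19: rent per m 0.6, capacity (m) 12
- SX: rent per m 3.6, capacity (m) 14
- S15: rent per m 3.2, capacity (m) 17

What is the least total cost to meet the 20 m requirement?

20

Cheapest first:
S19 at 0.6: take all 12 m — 8 still needed.
Take 8 from SQ at 1.6 to finish.
S15, SX: unused.
Cost = 12×0.6 + 8×1.6 = 20.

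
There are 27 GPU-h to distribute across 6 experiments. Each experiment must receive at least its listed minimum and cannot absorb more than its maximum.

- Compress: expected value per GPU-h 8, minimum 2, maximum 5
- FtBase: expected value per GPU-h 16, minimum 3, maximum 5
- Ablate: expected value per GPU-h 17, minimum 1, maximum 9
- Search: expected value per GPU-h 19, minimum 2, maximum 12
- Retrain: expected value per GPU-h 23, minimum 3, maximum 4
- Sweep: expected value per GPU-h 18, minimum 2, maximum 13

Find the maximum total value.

491

Meeting every minimum uses 2+3+1+2+3+2 = 13 GPU-h, leaving 14.
Rank by expected value per GPU-h: Retrain 23 > Search 19 > Sweep 18 > Ablate 17 > FtBase 16 > Compress 8.
Retrain takes 1 more to reach its cap of 4 ; 13 left.
Search takes 10 more to reach its cap of 12 ; 3 left.
Sweep: +3 (room for 11) → 5. Pool exhausted.
Total = 8×2 + 16×3 + 17×1 + 19×12 + 23×4 + 18×5 = 491.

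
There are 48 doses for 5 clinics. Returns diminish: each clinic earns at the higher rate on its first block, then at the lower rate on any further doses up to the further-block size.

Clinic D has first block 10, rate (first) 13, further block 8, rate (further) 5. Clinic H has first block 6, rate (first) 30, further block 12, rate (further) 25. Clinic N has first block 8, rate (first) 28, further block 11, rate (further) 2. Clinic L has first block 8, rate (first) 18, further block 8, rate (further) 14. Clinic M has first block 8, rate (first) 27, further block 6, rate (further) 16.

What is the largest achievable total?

Treat each block as its own option and order by rate: Clinic H/tier1 30 > Clinic N/tier1 28 > Clinic M/tier1 27 > Clinic H/tier2 25 > Clinic L/tier1 18 > Clinic M/tier2 16 > Clinic L/tier2 14 > Clinic D/tier1 13 > Clinic D/tier2 5 > Clinic N/tier2 2.
Fill Clinic H tier1 block (6 at 30) ; 42 left.
Clinic N tier1 at 28: fill all 8 ; 34 left.
Clinic M/tier1 (27): +8 ; 26 left.
Clinic H/tier2 (25): +12 ; 14 left.
Clinic L tier1 at 18: fill all 8 ; 6 left.
Fill Clinic M tier2 block (6 at 16) ; 0 left.
Total = 30×6 + 28×8 + 27×8 + 25×12 + 18×8 + 16×6 = 1160.

1160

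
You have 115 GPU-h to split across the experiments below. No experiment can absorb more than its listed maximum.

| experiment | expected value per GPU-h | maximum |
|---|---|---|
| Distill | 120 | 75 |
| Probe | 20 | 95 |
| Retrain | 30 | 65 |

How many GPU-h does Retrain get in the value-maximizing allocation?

Highest expected value per GPU-h first: Distill 120 > Retrain 30 > Probe 20.
Give Distill 75 to hit its cap of 75 — 40 left.
Only 40 left; Retrain takes them to reach 40.

40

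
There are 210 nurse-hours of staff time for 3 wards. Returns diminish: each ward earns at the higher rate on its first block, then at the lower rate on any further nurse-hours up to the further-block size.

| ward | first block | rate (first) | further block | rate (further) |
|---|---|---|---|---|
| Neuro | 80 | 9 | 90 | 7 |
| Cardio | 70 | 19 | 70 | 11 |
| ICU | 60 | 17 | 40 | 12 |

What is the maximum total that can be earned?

Order all 6 blocks by rate: Cardio/tier1 19 > ICU/tier1 17 > ICU/tier2 12 > Cardio/tier2 11 > Neuro/tier1 9 > Neuro/tier2 7.
Fill Cardio tier1 block (70 at 19) → 140 left.
ICU tier1 at 17: fill all 60 → 80 left.
ICU tier2 at 12: fill all 40 → 40 left.
Cardio tier2 at 11: only 40 left, fill 40.
Total = 19×70 + 17×60 + 12×40 + 11×40 = 3270.

3270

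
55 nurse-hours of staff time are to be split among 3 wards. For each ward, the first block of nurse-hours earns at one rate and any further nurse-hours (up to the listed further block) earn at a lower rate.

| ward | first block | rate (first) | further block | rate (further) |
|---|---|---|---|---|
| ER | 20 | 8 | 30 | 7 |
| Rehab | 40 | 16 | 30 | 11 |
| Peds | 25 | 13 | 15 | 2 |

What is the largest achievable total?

835

Treat each block as its own option and order by rate: Rehab/first 16 > Peds/first 13 > Rehab/second 11 > ER/first 8 > ER/second 7 > Peds/second 2.
Rehab/first (16): +40 — 15 left.
Peds first at 13: only 15 left, fill 15.
Total = 16×40 + 13×15 = 835.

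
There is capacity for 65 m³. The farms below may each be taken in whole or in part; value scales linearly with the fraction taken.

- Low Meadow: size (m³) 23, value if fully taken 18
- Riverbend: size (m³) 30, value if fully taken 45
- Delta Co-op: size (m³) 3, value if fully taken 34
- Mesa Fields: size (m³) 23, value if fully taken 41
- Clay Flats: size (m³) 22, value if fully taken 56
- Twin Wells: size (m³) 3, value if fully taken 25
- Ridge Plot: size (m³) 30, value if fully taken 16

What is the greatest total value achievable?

Best value per unit of size first: Delta Co-op 34/3≈11.3, Twin Wells 25/3≈8.33, Clay Flats 56/22≈2.55, Mesa Fields 41/23≈1.78, Riverbend 45/30≈1.5, Low Meadow 18/23≈0.783, Ridge Plot 16/30≈0.533.
All 3 m³ of Delta Co-op fit (value 34) → 62 remain.
Twin Wells: take in full, 3 m³ for value 25 → 59 left.
Clay Flats: take in full, 22 m³ for value 56 → 37 left.
Take all of Mesa Fields (23 m³, value 41) → 14 m³ left.
Fill the last 14 m³ with part of Riverbend: 14/30 of it earns 21.
Total value = 177.

177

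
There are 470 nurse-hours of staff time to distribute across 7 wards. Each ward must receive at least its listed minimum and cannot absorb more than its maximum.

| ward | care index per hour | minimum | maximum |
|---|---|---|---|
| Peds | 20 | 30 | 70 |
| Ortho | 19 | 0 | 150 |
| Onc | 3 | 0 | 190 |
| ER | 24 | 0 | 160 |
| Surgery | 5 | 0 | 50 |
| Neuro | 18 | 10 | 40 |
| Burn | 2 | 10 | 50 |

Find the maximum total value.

9030

Meeting every minimum uses 30+0+0+0+0+10+10 = 50 nurse-hours, leaving 420.
Highest care index per hour first: ER 24 > Peds 20 > Ortho 19 > Neuro 18 > Surgery 5 > Onc 3 > Burn 2.
ER: +160 to 160 (cap) → 260 left.
Give Peds 40 more to hit its cap of 70 → 220 left.
Ortho: +150 to 150 (cap) → 70 left.
Give Neuro 30 more to hit its cap of 40 → 40 left.
Surgery has room for 50 more but only 40 remain, so it gets 40.
Total = 20×70 + 19×150 + 24×160 + 5×40 + 18×40 + 2×10 = 9030.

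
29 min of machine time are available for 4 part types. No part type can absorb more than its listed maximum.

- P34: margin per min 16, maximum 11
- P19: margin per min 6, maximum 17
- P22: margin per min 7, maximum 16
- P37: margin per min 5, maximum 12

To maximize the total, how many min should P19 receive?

2

Highest margin per min first: P34 16 > P22 7 > P19 6 > P37 5.
Give P34 11 to hit its cap of 11 → 18 left.
P22 takes 16 to reach its cap of 16 → 2 left.
Only 2 left; P19 takes them to reach 2.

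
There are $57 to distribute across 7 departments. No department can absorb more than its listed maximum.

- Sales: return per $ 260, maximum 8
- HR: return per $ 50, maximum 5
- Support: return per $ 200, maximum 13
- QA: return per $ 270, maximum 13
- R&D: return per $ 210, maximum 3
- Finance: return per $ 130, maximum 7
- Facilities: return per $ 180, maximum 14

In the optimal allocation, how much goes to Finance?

6

Rank by return per $: QA 270 > Sales 260 > R&D 210 > Support 200 > Facilities 180 > Finance 130 > HR 50.
QA takes 13 to reach its cap of 13 ; 44 left.
Sales takes 8 to reach its cap of 8 ; 36 left.
R&D: +3 to 3 (cap) ; 33 left.
Support takes 13 to reach its cap of 13 ; 20 left.
Give Facilities 14 to hit its cap of 14 ; 6 left.
Finance: +6 (room for 7) → 6. Pool exhausted.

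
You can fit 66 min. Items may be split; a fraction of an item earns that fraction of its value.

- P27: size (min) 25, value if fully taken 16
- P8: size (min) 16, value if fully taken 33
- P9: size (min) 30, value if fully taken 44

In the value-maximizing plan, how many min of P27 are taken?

20

Sort by value density: P8 33/16≈2.06, P9 44/30≈1.47, P27 16/25≈0.64.
All 16 min of P8 fit (value 33) → 50 remain.
All 30 min of P9 fit (value 44) → 20 remain.
Fill the last 20 min with part of P27: 20/25 of it earns 12.8.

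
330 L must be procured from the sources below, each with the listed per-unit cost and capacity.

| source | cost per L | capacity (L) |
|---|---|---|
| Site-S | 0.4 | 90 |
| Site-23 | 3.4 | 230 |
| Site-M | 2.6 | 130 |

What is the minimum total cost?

Cheapest first:
Take 90 from Site-S at 0.4 — need 240 more.
Site-M at 2.6: take all 130 L — 110 still needed.
Site-23 at 3.4: take 110 of its 230 — requirement met.
Cost = 90×0.4 + 130×2.6 + 110×3.4 = 748.

748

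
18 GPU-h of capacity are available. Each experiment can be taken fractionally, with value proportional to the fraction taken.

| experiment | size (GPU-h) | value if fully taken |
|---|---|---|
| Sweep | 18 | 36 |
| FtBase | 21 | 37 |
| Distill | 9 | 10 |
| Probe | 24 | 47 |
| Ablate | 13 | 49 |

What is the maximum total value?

59

Sort by value density: Ablate 49/13≈3.77, Sweep 36/18≈2, Probe 47/24≈1.96, FtBase 37/21≈1.76, Distill 10/9≈1.11.
Ablate: take in full, 13 GPU-h for value 49 → 5 left.
Fill the last 5 GPU-h with part of Sweep: 5/18 of it earns 10.
Total value = 59.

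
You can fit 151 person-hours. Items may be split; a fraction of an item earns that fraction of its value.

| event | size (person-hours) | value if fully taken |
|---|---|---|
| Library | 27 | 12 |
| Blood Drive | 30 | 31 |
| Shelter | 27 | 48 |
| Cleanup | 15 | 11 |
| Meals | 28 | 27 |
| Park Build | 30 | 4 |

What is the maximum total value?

Rank by value-to-size ratio: Shelter 48/27≈1.78, Blood Drive 31/30≈1.03, Meals 27/28≈0.964, Cleanup 11/15≈0.733, Library 12/27≈0.444, Park Build 4/30≈0.133.
Shelter: take in full, 27 person-hours for value 48 ; 124 left.
Take all of Blood Drive (30 person-hours, value 31) ; 94 person-hours left.
Take all of Meals (28 person-hours, value 27) ; 66 person-hours left.
All 15 person-hours of Cleanup fit (value 11) ; 51 remain.
Take all of Library (27 person-hours, value 12) ; 24 person-hours left.
24 person-hours left: a 24/30 share of Park Build gives 4×24/30 = 3.2.
Total value = 132.2.

132.2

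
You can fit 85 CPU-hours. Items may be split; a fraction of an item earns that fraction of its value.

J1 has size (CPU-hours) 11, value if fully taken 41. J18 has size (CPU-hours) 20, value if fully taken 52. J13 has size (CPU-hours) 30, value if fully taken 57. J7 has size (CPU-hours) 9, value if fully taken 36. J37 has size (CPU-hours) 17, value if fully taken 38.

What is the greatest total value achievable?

Rank by value-to-size ratio: J7 36/9≈4, J1 41/11≈3.73, J18 52/20≈2.6, J37 38/17≈2.24, J13 57/30≈1.9.
All 9 CPU-hours of J7 fit (value 36) → 76 remain.
All 11 CPU-hours of J1 fit (value 41) → 65 remain.
Take all of J18 (20 CPU-hours, value 52) → 45 CPU-hours left.
J37: take in full, 17 CPU-hours for value 38 → 28 left.
Only 28 CPU-hours remain; take 28/30 of J13 for value 57×28/30 = 53.2.
Total value = 220.2.

220.2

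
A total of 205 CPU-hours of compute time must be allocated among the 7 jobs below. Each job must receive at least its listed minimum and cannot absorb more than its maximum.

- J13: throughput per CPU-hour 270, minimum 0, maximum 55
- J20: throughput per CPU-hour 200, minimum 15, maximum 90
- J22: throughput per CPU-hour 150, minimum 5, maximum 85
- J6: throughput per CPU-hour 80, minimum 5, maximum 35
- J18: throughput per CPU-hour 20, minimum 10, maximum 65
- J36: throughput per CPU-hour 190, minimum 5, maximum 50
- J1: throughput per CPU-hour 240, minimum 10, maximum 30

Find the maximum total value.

Meeting every minimum uses 0+15+5+5+10+5+10 = 50 CPU-hours, leaving 155.
Rank by throughput per CPU-hour: J13 270 > J1 240 > J20 200 > J36 190 > J22 150 > J6 80 > J18 20.
Give J13 55 more to hit its cap of 55 — 100 left.
J1 takes 20 more to reach its cap of 30 — 80 left.
J20: +75 to 90 (cap) — 5 left.
J36: +5 (room for 45) → 10. Pool exhausted.
Total = 270×55 + 200×90 + 150×5 + 80×5 + 20×10 + 190×10 + 240×30 = 43300.

43300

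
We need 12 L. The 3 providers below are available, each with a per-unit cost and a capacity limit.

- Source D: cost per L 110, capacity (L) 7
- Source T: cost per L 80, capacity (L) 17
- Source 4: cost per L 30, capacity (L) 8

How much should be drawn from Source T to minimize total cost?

Use providers in increasing cost order.
Take 8 from Source 4 at 30 ; need 4 more.
Take 4 from Source T at 80 to finish.
Source D: unused.

4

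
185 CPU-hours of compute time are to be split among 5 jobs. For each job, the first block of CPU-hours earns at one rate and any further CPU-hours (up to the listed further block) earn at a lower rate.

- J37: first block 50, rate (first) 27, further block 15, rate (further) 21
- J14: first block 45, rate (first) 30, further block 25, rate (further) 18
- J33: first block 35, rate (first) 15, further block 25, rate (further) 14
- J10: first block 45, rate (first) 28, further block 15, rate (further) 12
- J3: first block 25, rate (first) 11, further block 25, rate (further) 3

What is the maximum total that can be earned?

Rank every tier by rate: J14/first 30 > J10/first 28 > J37/first 27 > J37/second 21 > J14/second 18 > J33/first 15 > J33/second 14 > J10/second 12 > J3/first 11 > J3/second 3.
Fill J14 first block (45 at 30) ; 140 left.
J10 first at 28: fill all 45 ; 95 left.
J37 first at 27: fill all 50 ; 45 left.
J37/second (21): +15 ; 30 left.
J14/second (18): +25 ; 5 left.
5 remain; put them into J33 first at 15.
Total = 30×45 + 28×45 + 27×50 + 21×15 + 18×25 + 15×5 = 4800.

4800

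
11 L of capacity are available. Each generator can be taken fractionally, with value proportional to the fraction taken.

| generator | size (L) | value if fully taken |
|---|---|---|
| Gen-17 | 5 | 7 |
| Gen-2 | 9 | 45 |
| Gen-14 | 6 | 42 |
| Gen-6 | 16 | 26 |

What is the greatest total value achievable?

Sort by value density: Gen-14 42/6≈7, Gen-2 45/9≈5, Gen-6 26/16≈1.62, Gen-17 7/5≈1.4.
Take all of Gen-14 (6 L, value 42) ; 5 L left.
5 L left: a 5/9 share of Gen-2 gives 45×5/9 = 25.
Total value = 67.

67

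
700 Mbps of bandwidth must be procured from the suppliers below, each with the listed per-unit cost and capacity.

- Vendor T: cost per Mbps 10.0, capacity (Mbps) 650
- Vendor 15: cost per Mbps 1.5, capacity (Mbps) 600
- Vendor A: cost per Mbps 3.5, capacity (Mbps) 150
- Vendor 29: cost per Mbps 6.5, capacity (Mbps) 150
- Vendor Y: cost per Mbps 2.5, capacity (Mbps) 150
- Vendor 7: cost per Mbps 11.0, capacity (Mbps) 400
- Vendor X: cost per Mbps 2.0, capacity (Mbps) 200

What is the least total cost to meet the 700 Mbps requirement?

Use suppliers in increasing cost order.
Take 600 from Vendor 15 at 1.5 → need 100 more.
Vendor X at 2.0: take 100 of its 200 → requirement met.
Vendor Y, Vendor A, Vendor 29, Vendor T, Vendor 7: unused.
Cost = 600×1.5 + 100×2.0 = 1100.

1100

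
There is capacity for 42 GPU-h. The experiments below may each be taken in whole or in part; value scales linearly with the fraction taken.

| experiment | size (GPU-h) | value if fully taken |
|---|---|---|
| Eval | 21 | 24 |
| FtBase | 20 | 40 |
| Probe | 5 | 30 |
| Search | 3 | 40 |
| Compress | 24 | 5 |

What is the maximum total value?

126

Sort by value density: Search 40/3≈13.3, Probe 30/5≈6, FtBase 40/20≈2, Eval 24/21≈1.14, Compress 5/24≈0.208.
Search: take in full, 3 GPU-h for value 40 → 39 left.
All 5 GPU-h of Probe fit (value 30) → 34 remain.
FtBase: take in full, 20 GPU-h for value 40 → 14 left.
Only 14 GPU-h remain; take 14/21 of Eval for value 24×14/21 = 16.
Total value = 126.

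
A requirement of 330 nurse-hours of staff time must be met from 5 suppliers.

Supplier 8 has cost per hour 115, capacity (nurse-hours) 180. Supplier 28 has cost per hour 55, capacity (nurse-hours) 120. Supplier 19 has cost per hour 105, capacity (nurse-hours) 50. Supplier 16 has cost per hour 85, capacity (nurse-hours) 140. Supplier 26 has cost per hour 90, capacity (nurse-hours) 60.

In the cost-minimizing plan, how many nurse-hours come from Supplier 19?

Fill from the cheapest supplier first.
Take 120 from Supplier 28 at 55 — need 210 more.
Take 140 from Supplier 16 at 85 — need 70 more.
Supplier 26 (90): use full 60 — 10 nurse-hours to go.
Supplier 19 (105): take the remaining 10 — done.
Supplier 8: unused.

10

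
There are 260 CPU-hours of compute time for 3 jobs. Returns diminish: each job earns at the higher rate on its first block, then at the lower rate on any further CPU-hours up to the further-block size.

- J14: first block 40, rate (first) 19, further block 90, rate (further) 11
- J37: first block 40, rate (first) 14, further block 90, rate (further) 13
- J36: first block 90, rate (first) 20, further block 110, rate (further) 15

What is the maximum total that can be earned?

Rank every tier by rate: J36/first 20 > J14/first 19 > J36/second 15 > J37/first 14 > J37/second 13 > J14/second 11.
Fill J36 first block (90 at 20) — 170 left.
Fill J14 first block (40 at 19) — 130 left.
Fill J36 second block (110 at 15) — 20 left.
J37 first at 14: only 20 left, fill 20.
Total = 20×90 + 19×40 + 15×110 + 14×20 = 4490.

4490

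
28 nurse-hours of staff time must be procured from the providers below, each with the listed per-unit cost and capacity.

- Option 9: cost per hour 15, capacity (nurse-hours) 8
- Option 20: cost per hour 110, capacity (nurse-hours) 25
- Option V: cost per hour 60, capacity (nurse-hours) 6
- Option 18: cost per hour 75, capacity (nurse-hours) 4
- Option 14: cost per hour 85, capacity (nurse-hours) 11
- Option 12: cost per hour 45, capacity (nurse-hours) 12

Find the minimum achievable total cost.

1170

Cheapest first:
Take 8 from Option 9 at 15 ; need 20 more.
Option 12 (45): use full 12 ; 8 nurse-hours to go.
Take 6 from Option V at 60 ; need 2 more.
Take 2 from Option 18 at 75 to finish.
Option 14, Option 20: unused.
Cost = 8×15 + 12×45 + 6×60 + 2×75 = 1170.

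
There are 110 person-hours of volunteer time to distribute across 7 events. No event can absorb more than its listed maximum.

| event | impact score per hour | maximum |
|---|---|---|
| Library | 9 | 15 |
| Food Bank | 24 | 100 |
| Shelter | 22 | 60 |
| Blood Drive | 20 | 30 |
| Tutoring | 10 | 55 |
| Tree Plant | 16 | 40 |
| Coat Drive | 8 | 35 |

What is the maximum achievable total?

2620

Highest impact score per hour first: Food Bank 24 > Shelter 22 > Blood Drive 20 > Tree Plant 16 > Tutoring 10 > Library 9 > Coat Drive 8.
Food Bank takes 100 to reach its cap of 100 ; 10 left.
Shelter: +10 (room for 60) → 10. Pool exhausted.
Total = 24×100 + 22×10 = 2620.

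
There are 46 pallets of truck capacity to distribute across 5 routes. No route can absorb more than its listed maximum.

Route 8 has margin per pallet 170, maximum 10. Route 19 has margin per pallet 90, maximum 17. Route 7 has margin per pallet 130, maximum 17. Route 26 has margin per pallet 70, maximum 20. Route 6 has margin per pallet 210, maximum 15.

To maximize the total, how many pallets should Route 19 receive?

4

Rank by margin per pallet: Route 6 210 > Route 8 170 > Route 7 130 > Route 19 90 > Route 26 70.
Give Route 6 15 to hit its cap of 15 → 31 left.
Route 8 takes 10 to reach its cap of 10 → 21 left.
Give Route 7 17 to hit its cap of 17 → 4 left.
Route 19 has room for 17 but only 4 remain, so it gets 4.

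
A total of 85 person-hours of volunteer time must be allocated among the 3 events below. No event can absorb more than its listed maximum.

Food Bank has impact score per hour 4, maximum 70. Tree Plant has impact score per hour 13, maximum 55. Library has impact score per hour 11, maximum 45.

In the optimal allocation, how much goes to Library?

30

Highest impact score per hour first: Tree Plant 13 > Library 11 > Food Bank 4.
Tree Plant: +55 to 55 (cap) → 30 left.
Only 30 left; Library takes them to reach 30.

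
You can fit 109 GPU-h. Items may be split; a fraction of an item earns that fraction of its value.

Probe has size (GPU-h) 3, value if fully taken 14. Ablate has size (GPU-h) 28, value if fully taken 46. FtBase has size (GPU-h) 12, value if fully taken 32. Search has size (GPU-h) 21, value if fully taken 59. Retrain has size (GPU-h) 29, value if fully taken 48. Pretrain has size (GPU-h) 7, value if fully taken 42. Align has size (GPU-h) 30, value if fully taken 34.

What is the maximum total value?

251.2

Rank by value-to-size ratio: Pretrain 42/7≈6, Probe 14/3≈4.67, Search 59/21≈2.81, FtBase 32/12≈2.67, Retrain 48/29≈1.66, Ablate 46/28≈1.64, Align 34/30≈1.13.
Take all of Pretrain (7 GPU-h, value 42) ; 102 GPU-h left.
All 3 GPU-h of Probe fit (value 14) ; 99 remain.
Take all of Search (21 GPU-h, value 59) ; 78 GPU-h left.
All 12 GPU-h of FtBase fit (value 32) ; 66 remain.
All 29 GPU-h of Retrain fit (value 48) ; 37 remain.
Ablate: take in full, 28 GPU-h for value 46 ; 9 left.
9 GPU-h left: a 9/30 share of Align gives 34×9/30 = 10.2.
Total value = 251.2.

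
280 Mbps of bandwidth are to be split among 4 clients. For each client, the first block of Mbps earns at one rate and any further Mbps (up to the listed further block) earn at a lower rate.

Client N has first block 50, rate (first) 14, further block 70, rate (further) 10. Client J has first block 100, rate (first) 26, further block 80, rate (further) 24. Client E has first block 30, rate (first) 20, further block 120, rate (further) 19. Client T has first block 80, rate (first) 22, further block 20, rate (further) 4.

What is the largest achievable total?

6680

Rank every tier by rate: Client J/tier1 26 > Client J/tier2 24 > Client T/tier1 22 > Client E/tier1 20 > Client E/tier2 19 > Client N/tier1 14 > Client N/tier2 10 > Client T/tier2 4.
Client J/tier1 (26): +100 → 180 left.
Client J tier2 at 24: fill all 80 → 100 left.
Client T/tier1 (22): +80 → 20 left.
20 remain; put them into Client E tier1 at 20.
Total = 26×100 + 24×80 + 22×80 + 20×20 = 6680.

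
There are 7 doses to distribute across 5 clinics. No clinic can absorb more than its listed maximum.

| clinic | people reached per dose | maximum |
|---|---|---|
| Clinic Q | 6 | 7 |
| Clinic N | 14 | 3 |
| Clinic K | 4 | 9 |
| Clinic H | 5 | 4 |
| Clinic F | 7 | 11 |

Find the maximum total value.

70

Highest people reached per dose first: Clinic N 14 > Clinic F 7 > Clinic Q 6 > Clinic H 5 > Clinic K 4.
Give Clinic N 3 to hit its cap of 3 ; 4 left.
Clinic F: +4 (room for 11) → 4. Pool exhausted.
Total = 14×3 + 7×4 = 70.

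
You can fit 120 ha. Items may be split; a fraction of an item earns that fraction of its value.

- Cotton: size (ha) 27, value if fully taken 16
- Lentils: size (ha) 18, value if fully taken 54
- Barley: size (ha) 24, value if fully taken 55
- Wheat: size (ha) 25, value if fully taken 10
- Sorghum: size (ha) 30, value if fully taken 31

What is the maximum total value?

Best value per unit of size first: Lentils 54/18≈3, Barley 55/24≈2.29, Sorghum 31/30≈1.03, Cotton 16/27≈0.593, Wheat 10/25≈0.4.
All 18 ha of Lentils fit (value 54) → 102 remain.
Take all of Barley (24 ha, value 55) → 78 ha left.
Sorghum: take in full, 30 ha for value 31 → 48 left.
Cotton: take in full, 27 ha for value 16 → 21 left.
Only 21 ha remain; take 21/25 of Wheat for value 10×21/25 = 8.4.
Total value = 164.4.

164.4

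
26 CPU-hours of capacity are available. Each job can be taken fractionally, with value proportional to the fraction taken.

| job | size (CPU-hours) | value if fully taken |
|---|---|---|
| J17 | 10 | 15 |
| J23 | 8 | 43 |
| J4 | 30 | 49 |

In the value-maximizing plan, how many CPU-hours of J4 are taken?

18

Rank by value-to-size ratio: J23 43/8≈5.38, J4 49/30≈1.63, J17 15/10≈1.5.
J23: take in full, 8 CPU-hours for value 43 — 18 left.
Fill the last 18 CPU-hours with part of J4: 18/30 of it earns 29.4.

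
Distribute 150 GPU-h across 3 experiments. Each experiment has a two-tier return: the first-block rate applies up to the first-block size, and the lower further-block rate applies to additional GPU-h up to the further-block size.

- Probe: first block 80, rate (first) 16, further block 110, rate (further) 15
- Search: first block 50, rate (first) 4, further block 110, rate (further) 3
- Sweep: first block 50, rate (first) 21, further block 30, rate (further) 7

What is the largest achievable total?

2630

Order all 6 blocks by rate: Sweep/T1 21 > Probe/T1 16 > Probe/T2 15 > Sweep/T2 7 > Search/T1 4 > Search/T2 3.
Fill Sweep T1 block (50 at 21) → 100 left.
Fill Probe T1 block (80 at 16) → 20 left.
Probe/T2: +20 of 110 at 15; pool empty.
Total = 21×50 + 16×80 + 15×20 = 2630.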